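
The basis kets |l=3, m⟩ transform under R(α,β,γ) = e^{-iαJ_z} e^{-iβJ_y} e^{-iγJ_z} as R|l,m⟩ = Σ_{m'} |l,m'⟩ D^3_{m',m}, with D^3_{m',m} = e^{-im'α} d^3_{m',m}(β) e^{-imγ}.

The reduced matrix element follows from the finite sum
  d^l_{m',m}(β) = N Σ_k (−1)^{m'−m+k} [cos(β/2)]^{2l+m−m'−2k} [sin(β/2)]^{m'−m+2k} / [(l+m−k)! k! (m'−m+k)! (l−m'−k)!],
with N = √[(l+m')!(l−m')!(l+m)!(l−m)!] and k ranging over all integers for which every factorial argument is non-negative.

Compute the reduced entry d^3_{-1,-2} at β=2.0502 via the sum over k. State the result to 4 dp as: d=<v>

d^3_{-1,-2}(β=2.0502) via the finite sum:
Half-angle: c=0.519013, s=0.854766. N=√(2·24·1·120)=75.894664
Admissible k: 0..1 (factorial args all ≥0)
  k=0: (−1)^1·75.8947/(24)·0.5190^5·0.8548^1 = -0.101798
  k=1: (−1)^2·75.8947/(12)·0.5190^3·0.8548^3 = +0.552214
d^3_{-1,-2}(2.0502) = -0.101798 +0.552214 = +0.450416

d=0.4504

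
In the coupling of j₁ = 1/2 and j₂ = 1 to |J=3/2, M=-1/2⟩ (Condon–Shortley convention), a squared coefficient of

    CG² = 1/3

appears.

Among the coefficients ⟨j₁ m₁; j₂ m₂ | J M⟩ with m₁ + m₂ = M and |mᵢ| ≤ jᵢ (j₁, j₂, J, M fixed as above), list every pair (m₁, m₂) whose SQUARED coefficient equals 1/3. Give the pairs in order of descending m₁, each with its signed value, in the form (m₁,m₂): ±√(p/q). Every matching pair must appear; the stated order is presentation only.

(1/2,-1): +√(1/3)

Admissible pairs with m₁+m₂ = M = -1/2: (-1/2,0), (1/2,-1)
  (m₁,m₂)=(1/2,-1): CG² = 1/3, CG = +√(1/3)   ← matches the target
  (m₁,m₂)=(-1/2,0): CG² = 2/3, CG = +√(2/3)
Pairs with CG² = 1/3: (1/2,-1): +√(1/3)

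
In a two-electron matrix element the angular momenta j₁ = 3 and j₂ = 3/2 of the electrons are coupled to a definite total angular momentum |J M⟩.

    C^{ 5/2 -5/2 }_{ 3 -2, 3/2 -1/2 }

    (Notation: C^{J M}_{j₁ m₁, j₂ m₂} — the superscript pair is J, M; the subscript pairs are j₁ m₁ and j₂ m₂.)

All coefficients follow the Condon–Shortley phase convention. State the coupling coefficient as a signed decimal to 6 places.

-0.597614

√[6·2!4!1!/8! · 1!5!1!2!0!5!] = √(1440/7)
  +(−1)^1/∏(1,1,4,0,0,1)! = -1/24  (running -1/24)
⟨..|..⟩ = √(1440/7)·(-1/24) = -0.597614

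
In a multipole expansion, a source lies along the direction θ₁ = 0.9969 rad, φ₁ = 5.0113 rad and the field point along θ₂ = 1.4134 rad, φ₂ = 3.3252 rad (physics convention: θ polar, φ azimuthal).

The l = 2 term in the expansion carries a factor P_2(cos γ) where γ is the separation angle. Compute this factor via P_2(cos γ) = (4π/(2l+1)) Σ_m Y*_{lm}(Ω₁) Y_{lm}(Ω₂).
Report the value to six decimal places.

Expand P_2 via completeness: Σ_{m} conj(Y_{2,m}) at Ω₁ times Y_{2,m} at Ω₂ —
  m=-2: Y*=-0.225173-0.153330i  Y=+0.351664-0.135272i  product -0.099926-0.023461i
  m=-1: Y*=+0.103724-0.336609i  Y=-0.117588+0.021836i  product -0.004846+0.041846i
  m=+0: Y*=-0.036507-0.000000i  Y=-0.292144+0.000000i  product +0.010665+0.000000i
  m=+1: Y*=-0.103724-0.336609i  Y=+0.117588+0.021836i  product -0.004846-0.041846i
  m=+2: Y*=-0.225173+0.153330i  Y=+0.351664+0.135272i  product -0.099926+0.023461i
Total Σ_m = -0.198880+0.000000i. Multiply by 2.513274: -0.499840+0.000000i. P_2(cos γ) = -0.499840

-0.499840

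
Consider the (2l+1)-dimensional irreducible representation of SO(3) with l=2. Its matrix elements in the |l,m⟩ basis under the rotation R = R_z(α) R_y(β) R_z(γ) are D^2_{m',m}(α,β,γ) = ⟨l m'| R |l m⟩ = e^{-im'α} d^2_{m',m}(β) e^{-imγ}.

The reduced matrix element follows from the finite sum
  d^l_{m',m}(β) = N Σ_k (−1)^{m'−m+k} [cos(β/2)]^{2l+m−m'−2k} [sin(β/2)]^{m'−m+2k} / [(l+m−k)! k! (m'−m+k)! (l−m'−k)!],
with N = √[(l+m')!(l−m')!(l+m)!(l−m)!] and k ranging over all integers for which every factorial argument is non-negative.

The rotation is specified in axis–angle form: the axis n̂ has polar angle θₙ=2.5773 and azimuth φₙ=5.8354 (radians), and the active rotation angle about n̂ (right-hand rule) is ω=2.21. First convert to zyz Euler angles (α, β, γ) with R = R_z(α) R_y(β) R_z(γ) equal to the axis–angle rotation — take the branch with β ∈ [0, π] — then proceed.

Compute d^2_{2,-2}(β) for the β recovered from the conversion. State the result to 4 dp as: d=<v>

d=0.0521

Axis–angle → zyz. n̂ = (sinθₙcosφₙ, sinθₙsinφₙ, cosθₙ) = (+0.482090, -0.231560, -0.844967), ω = 2.2100.
R = I cosω + sinω [n̂]ₓ + (1−cosω) n̂n̂ᵀ gives
  R = [-0.225500, +0.499918, -0.836201; -0.856374, -0.510949, -0.074527; -0.464513, +0.699295, +0.543336]
β = atan2(√(R₁₃²+R₂₃²), R₃₃) = 0.996391; α = atan2(R₂₃, R₁₃) mod 2π = 3.230484; γ = atan2(R₃₂, −R₃₁) mod 2π = 0.984462
d^2_{2,-2}(β=0.9964) via the finite sum:
c=cos(0.996391/2)=0.878446, s=sin(0.996391/2)=0.477841; N=√[24·1·1·24]=24.000000
Admissible k: 0..0 (factorial args all ≥0)
  k=0: (−1)^4·24.0000/(24)·0.8784^0·0.4778^4 = +0.052135
d^2_{2,-2}(0.9964) = +0.052135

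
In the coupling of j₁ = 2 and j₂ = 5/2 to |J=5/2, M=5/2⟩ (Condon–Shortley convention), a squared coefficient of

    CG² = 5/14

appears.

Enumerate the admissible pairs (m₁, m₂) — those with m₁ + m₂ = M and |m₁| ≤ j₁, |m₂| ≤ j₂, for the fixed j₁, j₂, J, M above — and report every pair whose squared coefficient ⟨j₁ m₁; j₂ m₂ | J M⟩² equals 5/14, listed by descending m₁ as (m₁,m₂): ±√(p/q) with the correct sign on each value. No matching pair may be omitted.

Admissible pairs with m₁+m₂ = M = 5/2: (0,5/2), (1,3/2), (2,1/2)
  (m₁,m₂)=(2,1/2): CG² = 3/14, CG = +√(3/14)
  (m₁,m₂)=(1,3/2): CG² = 3/7, CG = −√(3/7)
  (m₁,m₂)=(0,5/2): CG² = 5/14, CG = +√(5/14)   ← matches the target
Pairs with CG² = 5/14: (0,5/2): +√(5/14)

(0,5/2): +√(5/14)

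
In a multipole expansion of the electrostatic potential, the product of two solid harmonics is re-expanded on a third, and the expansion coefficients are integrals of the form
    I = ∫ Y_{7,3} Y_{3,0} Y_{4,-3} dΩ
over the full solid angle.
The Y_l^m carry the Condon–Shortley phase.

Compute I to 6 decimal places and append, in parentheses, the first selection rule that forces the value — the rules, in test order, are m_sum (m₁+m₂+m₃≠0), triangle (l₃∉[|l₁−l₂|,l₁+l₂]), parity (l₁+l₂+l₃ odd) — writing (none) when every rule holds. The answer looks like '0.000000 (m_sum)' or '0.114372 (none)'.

m-sum 0 ✓  L=14 even ✓  4≤4≤10 ✓
Π(2lᵢ+1) = 15×7×9 = 945
triangle coeff Δ(7,3,4) = 1/45045
Σ_t [3,3]: t=3:−1/20736 = -1/20736
(3j)²=35/1287 [(7 3 4; 0 0 0)], sign=-1
Σ_t [3,3]: t=3:−1/181440 = -1/181440
(3j)²=32/3003 [(7 3 4; 3 0 -3)], sign=+1
⇒ 4πI² = 5600/20449
I = (-1)√(5600/20449/(4π)) = -0.14762267
No selection rule forces the value: the integral is nonzero (none).

-0.147623 (none)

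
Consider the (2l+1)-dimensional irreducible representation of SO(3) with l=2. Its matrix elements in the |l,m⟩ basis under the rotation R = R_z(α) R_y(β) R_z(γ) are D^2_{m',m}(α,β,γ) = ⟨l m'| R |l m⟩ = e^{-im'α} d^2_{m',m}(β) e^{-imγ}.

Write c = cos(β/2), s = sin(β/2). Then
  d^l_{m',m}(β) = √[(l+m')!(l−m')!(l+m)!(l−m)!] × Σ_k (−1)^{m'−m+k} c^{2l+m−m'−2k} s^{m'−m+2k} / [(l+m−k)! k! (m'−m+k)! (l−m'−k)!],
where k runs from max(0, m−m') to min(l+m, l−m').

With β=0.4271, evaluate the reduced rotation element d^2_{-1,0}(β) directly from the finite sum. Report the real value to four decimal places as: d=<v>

d=0.4618

d^2_{-1,0}(β=0.4271) via the finite sum:
c=cos(0.427100/2)=0.977285, s=sin(0.427100/2)=0.211931; N=√[1·6·2·2]=4.898979
Admissible k: 1..2 (factorial args all ≥0)
  k=1: (−1)^0·4.8990/(2)·0.9773^3·0.2119^1 = +0.484543
  k=2: (−1)^1·4.8990/(2)·0.9773^1·0.2119^3 = -0.022787
d^2_{-1,0}(0.4271) = +0.484543 -0.022787 = +0.461757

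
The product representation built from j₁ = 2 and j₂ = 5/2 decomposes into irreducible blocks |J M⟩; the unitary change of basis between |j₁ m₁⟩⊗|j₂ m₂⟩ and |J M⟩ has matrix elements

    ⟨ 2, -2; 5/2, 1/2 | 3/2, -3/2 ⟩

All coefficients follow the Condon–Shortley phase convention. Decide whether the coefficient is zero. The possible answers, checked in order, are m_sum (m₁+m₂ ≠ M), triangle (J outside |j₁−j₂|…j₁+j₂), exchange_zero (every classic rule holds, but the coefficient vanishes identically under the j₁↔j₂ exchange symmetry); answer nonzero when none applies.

m-sum: m₁+m₂ = -2+1/2 = -3/2, M = -3/2  ✓
triangle: |j₁−j₂| = 1/2 ≤ J = 3/2 ≤ j₁+j₂ = 9/2  ✓
exchange: j₁≠j₂ or m₁≠m₂ — the exchange symmetry imposes no constraint here
value check: CG = −√(4/35) = -0.338062 ≠ 0

nonzero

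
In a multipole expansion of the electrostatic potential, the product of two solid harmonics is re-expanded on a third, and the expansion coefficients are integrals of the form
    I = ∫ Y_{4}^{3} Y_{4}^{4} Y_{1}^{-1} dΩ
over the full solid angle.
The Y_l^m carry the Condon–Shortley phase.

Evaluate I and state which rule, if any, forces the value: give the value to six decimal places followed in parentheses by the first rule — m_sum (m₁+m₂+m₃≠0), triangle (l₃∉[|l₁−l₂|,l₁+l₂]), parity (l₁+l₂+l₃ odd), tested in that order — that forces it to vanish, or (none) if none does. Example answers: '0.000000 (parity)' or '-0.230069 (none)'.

Σmᵢ = 6 ≠ 0, so the φ-integral vanishes; I = 0

0.000000 (m_sum)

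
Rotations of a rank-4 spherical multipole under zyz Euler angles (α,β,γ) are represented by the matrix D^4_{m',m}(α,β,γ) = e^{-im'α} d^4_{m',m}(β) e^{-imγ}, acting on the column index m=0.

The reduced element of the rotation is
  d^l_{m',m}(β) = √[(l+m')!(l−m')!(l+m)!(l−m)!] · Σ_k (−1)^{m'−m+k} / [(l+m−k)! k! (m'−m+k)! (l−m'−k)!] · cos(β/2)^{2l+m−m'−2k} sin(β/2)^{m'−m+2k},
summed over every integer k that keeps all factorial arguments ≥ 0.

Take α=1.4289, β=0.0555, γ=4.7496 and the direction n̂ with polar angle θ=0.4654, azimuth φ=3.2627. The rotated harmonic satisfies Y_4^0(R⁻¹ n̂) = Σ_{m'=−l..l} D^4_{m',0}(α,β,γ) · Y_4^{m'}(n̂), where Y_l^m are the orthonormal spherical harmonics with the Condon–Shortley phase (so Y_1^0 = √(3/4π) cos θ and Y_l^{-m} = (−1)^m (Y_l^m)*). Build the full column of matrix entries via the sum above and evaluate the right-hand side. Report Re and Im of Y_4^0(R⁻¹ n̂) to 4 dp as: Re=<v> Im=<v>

Re=0.1067 Im=0.0000

Need the full column D^4_{m',0} for m'=−4..4 at α=1.4289, β=0.0555, γ=4.7496.
cos(β/2)=0.999615, sin(β/2)=0.027746
d^4_{-4,0}: single k=4 term ⇒ +0.000005;  D = +0.000004-0.000003i
d^4_{-3,0}: k∈[3..4] ⇒ +0.000252 -0.000000 = +0.000252;  D = -0.000104-0.000230i
d^4_{-2,0}: k∈[2..4] ⇒ +0.007287 -0.000015 +0.000000 = +0.007272;  D = -0.006981+0.002036i
d^4_{-1,0}: k∈[1..4] ⇒ +0.123752 -0.000572 +0.000000 -0.000000 = +0.123180;  D = +0.017420+0.121942i
d^4_{0,0}: k∈[0..4] ⇒ +0.996924 -0.012289 +0.000021 -0.000000 +0.000000 = +0.984656;  D = +0.984656+0.000000i
d^4_{1,0}: k∈[0..3] ⇒ -0.123752 +0.000572 -0.000000 +0.000000 = -0.123180;  D = -0.017420+0.121942i
d^4_{2,0}: k∈[0..2] ⇒ +0.007287 -0.000015 +0.000000 = +0.007272;  D = -0.006981-0.002036i
d^4_{3,0}: k∈[0..1] ⇒ -0.000252 +0.000000 = -0.000252;  D = +0.000104-0.000230i
d^4_{4,0}: single k=0 term ⇒ +0.000005;  D = +0.000004+0.000003i
Y_4^{m'}(θ=0.4654,φ=3.2627) and Σ D·Y over m':
  (+0.0000-0.0000i)·(+0.0159-0.0084i)  (-0.0001-0.0002i)·(-0.0945+0.0359i)  (-0.0070+0.0020i)·(+0.3002-0.0742i)  (+0.0174+0.1219i)·(-0.4878+0.0594i)  (+0.9847+0.0000i)·(+0.1442+0.0000i)  (-0.0174+0.1219i)·(+0.4878+0.0594i)  (-0.0070-0.0020i)·(+0.3002+0.0742i)  (+0.0001-0.0002i)·(+0.0945+0.0359i)  (+0.0000+0.0000i)·(+0.0159+0.0084i)
Y_4^0(R⁻¹ n̂) = +0.106703-0.000000i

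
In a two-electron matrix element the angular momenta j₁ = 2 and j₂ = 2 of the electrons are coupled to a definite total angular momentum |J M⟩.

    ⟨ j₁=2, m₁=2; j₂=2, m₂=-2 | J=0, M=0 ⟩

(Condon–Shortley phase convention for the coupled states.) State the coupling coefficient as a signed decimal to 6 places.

√[1·4!0!0!/5! · 4!0!0!4!0!0!] = √(576/5)
  +(−1)^0/∏(0,4,0,0,0,0)! = 1/24  (running 1/24)
⟨..|..⟩ = √(576/5)·(1/24) = +0.447214

+0.447214  (= +√(1/5))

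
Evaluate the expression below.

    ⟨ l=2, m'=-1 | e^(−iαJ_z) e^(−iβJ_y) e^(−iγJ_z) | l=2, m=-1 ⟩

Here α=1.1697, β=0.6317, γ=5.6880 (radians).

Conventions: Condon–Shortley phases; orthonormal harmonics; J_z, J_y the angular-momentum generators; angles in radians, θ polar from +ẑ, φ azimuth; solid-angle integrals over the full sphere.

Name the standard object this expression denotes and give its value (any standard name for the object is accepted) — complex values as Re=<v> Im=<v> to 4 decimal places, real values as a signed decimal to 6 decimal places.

This is a Wigner D-matrix element — the rotation-matrix element ⟨l m'| R(α,β,γ) |l m⟩ in the angular-momentum basis.
First d^2_{-1,-1}(β=0.6317), then the phase factors e^{-i(-1)α} and e^{-i(-1)γ}:
Half-angle: c=0.950533, s=0.310625. N=√(1·6·1·6)=6.000000
k∈{0,1} keeps every argument non-negative
  k=0: (−1)^0·6.0000/(6)·0.9505^4·0.3106^0 = +0.816335
  k=1: (−1)^1·6.0000/(2)·0.9505^2·0.3106^2 = -0.261533
d^2_{-1,-1}(0.6317) = +0.816335 -0.261533 = +0.554801
Phases: e^{-i·(-1)·1.1697}=+0.390428+0.920634i, e^{-i·(-1)·5.6880}=+0.828045-0.560662i ⇒ D=+0.465731+0.301494i

Wigner D-matrix element, Re=0.4657 Im=0.3015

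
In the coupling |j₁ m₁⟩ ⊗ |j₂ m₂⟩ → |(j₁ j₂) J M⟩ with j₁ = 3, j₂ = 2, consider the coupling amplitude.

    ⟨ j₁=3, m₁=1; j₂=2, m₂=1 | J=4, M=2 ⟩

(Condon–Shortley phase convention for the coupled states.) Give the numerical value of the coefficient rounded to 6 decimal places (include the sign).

−√(1/28) ≈ -0.188982

triangle: 1!·5!·3!/10! = 720/3628800
(j±m)!: 4!·2!·3!·1!·6!·2! = 414720
prefactor² = (2J+1)·Δ·N² = 5184/7
  k=0: +1/(0!·1!·2!·3!·3!·0!) = 1/72
  k=1: −1/(1!·0!·1!·2!·4!·1!) = -1/48
Σ = -1/144  ⇒  CG² = 5184/7·(-1/144)² = 1/28
CG = −√(1/28) = -0.188982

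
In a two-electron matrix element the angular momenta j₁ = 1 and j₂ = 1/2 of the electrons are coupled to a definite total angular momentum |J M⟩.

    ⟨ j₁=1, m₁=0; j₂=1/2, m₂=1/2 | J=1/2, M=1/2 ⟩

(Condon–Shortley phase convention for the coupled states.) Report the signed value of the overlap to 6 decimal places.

√[2·1!1!0!/3! · 1!1!1!0!1!0!] = √(1/3)
  +(−1)^1/∏(1,0,0,0,1,0)! = -1  (running -1)
⟨..|..⟩ = √(1/3)·(-1) = -0.577350

-0.577350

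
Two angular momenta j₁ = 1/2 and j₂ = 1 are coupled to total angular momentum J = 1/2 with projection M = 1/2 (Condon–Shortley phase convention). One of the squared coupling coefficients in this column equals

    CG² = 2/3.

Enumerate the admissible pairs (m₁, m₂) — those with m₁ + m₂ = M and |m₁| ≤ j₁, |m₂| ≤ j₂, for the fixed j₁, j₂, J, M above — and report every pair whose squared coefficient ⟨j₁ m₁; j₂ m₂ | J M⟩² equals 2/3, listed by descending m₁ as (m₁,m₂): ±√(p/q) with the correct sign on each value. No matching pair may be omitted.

(-1/2,1): −√(2/3)

Admissible pairs with m₁+m₂ = M = 1/2: (-1/2,1), (1/2,0)
  (m₁,m₂)=(1/2,0): CG² = 1/3, CG = +√(1/3)
  (m₁,m₂)=(-1/2,1): CG² = 2/3, CG = −√(2/3)   ← matches the target
Pairs with CG² = 2/3: (-1/2,1): −√(2/3)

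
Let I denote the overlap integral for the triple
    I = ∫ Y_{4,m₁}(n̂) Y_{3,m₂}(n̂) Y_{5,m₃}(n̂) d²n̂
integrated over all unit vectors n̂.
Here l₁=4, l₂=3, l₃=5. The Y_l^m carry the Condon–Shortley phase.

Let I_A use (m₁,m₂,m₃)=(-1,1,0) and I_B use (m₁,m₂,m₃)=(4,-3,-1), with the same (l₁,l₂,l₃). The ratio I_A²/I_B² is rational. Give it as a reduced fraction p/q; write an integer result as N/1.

Shared (l₁,l₂,l₃)=(4,3,5): N and (l;000)² cancel in I_A²/I_B².
A: Δ = 2!·6!·4!/13! = 1/180180; Racah Σ t=0..2: t=0:+1/5760 t=1:−1/288 t=2:+1/288 = 1/5760; ⇒ 3j(4 3 5; -1 1 0)² = 1/12012, sgn -1
B: Δ = 2!·6!·4!/13! = 1/180180; Racah Σ t=0..0: t=0:+1/34560 = 1/34560; ⇒ 3j(4 3 5; 4 -3 -1)² = 1/429, sgn +1
I_A²/I_B² = (1/12012)/(1/429) = 1/28

1/28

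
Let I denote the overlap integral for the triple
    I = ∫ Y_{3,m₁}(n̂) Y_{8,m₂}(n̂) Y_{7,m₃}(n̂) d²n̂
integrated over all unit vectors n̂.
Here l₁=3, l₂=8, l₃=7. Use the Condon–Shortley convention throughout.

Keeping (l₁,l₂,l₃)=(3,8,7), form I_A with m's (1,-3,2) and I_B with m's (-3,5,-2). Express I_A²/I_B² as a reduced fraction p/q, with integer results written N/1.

196/325

Shared (l₁,l₂,l₃)=(3,8,7): N and (l;000)² cancel in I_A²/I_B².
A: Δ = 4!·2!·12!/19! = 1/5290740; Racah Σ t=0..2: t=0:+1/29030400 t=1:−1/5806080 t=2:+1/17418240 = -1/12441600; ⇒ 3j(3 8 7; 1 -3 2)² = 154/12597, sgn +1
B: Δ = 4!·2!·12!/19! = 1/5290740; Racah Σ t=4..4: t=4:+1/104509440 = 1/104509440; ⇒ 3j(3 8 7; -3 5 -2)² = 275/13566, sgn -1
I_A²/I_B² = (154/12597)/(275/13566) = 196/325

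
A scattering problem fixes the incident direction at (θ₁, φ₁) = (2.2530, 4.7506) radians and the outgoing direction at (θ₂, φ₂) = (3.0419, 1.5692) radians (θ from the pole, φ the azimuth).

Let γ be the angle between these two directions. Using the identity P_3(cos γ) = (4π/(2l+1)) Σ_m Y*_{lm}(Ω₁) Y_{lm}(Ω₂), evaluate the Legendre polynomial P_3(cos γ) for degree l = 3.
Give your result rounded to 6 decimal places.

-0.408921

Addition theorem: P_3(cos γ) = (4π/7) Σ_m Y*_{lm}(Ω₁) Y_{lm}(Ω₂), m = −3…3:
  m=-3: (-0.022316+0.193823i) × (-0.000002+0.000411i) = -0.000080-0.000010i  (running Σ = -0.000080-0.000010i)
  m=-2: (+0.387074+0.029639i) × (+0.010073+0.000032i) = +0.003898+0.000311i  (running Σ = +0.003818+0.000301i)
  m=-1: (+0.009465-0.247577i) × (+0.000203-0.127068i) = -0.031457-0.001253i  (running Σ = -0.027639-0.000951i)
  m=0: (+0.238188-0.000000i) × (-0.724256+0.000000i) = -0.172509+0.000000i  (running Σ = -0.200148-0.000951i)
  m=1: (-0.009465-0.247577i) × (-0.000203-0.127068i) = -0.031457+0.001253i  (running Σ = -0.231605+0.000301i)
  m=2: (+0.387074-0.029639i) × (+0.010073-0.000032i) = +0.003898-0.000311i  (running Σ = -0.227707-0.000010i)
  m=3: (+0.022316+0.193823i) × (+0.000002+0.000411i) = -0.000080+0.000010i  (running Σ = -0.227786-0.000000i)
Accumulated sum -0.227786-0.000000i; after 4π/(2l+1) scaling, -0.408921-0.000000i ⇒ P_3 = -0.408921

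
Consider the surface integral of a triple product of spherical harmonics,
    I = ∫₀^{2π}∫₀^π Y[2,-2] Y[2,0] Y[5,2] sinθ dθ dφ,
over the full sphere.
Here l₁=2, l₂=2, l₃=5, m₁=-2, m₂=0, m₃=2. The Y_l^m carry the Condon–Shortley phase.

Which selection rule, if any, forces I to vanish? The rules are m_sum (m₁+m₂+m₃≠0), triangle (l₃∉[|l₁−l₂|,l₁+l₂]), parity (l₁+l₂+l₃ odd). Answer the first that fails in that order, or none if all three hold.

azimuthal sum: -2 + 0 + 2 = 0  ✓
l₃ must lie in [0,4]; have l₃=5  ✗
L = 2 + 2 + 5 = 9 (odd)

triangle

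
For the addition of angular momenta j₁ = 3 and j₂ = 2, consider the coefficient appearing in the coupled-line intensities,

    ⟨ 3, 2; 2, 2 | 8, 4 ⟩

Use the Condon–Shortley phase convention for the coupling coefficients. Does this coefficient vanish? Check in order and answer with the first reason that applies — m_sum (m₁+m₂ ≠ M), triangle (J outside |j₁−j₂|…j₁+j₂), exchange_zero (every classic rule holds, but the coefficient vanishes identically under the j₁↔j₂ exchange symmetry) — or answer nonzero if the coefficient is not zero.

triangle

m-sum: m₁+m₂ = 2+2 = 4, M = 4  ✓
triangle: need |j₁−j₂| ≤ J ≤ j₁+j₂, i.e. J ∈ [1, 5]; J = 8 is outside ✗ ⇒ coefficient is 0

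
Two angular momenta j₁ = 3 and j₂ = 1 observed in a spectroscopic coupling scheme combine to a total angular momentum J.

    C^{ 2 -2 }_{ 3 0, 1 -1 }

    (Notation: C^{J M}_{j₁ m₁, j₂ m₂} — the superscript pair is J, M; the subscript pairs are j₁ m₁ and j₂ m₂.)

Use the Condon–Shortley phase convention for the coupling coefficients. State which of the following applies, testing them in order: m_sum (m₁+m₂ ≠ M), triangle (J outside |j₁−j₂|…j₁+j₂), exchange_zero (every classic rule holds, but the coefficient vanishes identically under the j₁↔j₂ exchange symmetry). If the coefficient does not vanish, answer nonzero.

m_sum

m-sum: m₁+m₂ = 0+(-1) = -1, M = -2  ✗ ⇒ coefficient is 0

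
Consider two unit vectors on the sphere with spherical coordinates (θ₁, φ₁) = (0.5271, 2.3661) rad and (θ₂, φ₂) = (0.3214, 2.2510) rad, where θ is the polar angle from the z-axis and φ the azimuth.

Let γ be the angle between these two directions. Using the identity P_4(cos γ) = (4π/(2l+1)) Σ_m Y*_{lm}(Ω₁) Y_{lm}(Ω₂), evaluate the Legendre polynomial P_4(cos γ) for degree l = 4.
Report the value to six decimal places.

Summing Y*_{l m}(θ₁,φ₁)·Y_{l m}(θ₂,φ₂) over m ∈ [−4, 4]; prefactor 4π/(2·4+1) = 1.396263:
  term(m=-4) = +0.000112+0.000055i   from Y*(Ω₁)=-0.028312-0.001122i, Y(Ω₂)=-0.004022-0.001800i
  term(m=-3) = +0.004851+0.001745i   from Y*(Ω₁)=+0.094429+0.100215i, Y(Ω₂)=+0.033380-0.016948i
  term(m=-2) = +0.061677+0.014454i   from Y*(Ω₁)=+0.007091-0.357880i, Y(Ω₂)=-0.036959+0.173071i
  term(m=-1) = +0.213168+0.024645i   from Y*(Ω₁)=-0.327330+0.320909i, Y(Ω₂)=-0.294429-0.363943i
  term(m=+0) = +0.005825+0.000000i   from Y*(Ω₁)=+0.012637-0.000000i, Y(Ω₂)=+0.460901+0.000000i
  term(m=+1) = +0.213168-0.024645i   from Y*(Ω₁)=+0.327330+0.320909i, Y(Ω₂)=+0.294429-0.363943i
  term(m=+2) = +0.061677-0.014454i   from Y*(Ω₁)=+0.007091+0.357880i, Y(Ω₂)=-0.036959-0.173071i
  term(m=+3) = +0.004851-0.001745i   from Y*(Ω₁)=-0.094429+0.100215i, Y(Ω₂)=-0.033380-0.016948i
  term(m=+4) = +0.000112-0.000055i   from Y*(Ω₁)=-0.028312+0.001122i, Y(Ω₂)=-0.004022+0.001800i
Σ over m = +0.565439+0.000000i; ×(4π/9) → +0.789502+0.000000i. Real part: 0.789502

0.789502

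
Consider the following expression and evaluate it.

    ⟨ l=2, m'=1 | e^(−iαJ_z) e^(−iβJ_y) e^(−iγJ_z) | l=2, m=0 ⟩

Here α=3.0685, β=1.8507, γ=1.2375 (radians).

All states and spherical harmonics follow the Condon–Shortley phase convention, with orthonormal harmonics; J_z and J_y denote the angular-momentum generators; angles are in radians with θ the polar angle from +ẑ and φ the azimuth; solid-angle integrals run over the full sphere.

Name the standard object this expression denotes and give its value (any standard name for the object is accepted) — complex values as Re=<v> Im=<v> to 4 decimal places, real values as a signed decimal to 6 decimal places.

This is a Wigner D-matrix element — the rotation-matrix element ⟨l m'| R(α,β,γ) |l m⟩ in the angular-momentum basis.
Split into d^2_{1,0}(β=1.8507) × two z-phases.
c=cos(1.850700/2)=0.601555, s=sin(1.850700/2)=0.798831; N=√[6·1·2·2]=4.898979
k: max(0,(0)−(1))=0 … min(2+(0),2−(1))=1
  k=0: (−1)^1·4.8990/(2)·0.6016^3·0.7988^1 = -0.425948
  k=1: (−1)^2·4.8990/(2)·0.6016^1·0.7988^3 = +0.751132
d^2_{1,0}(1.8507) = -0.425948 +0.751132 = +0.325184
D = (-0.997330-0.073028i)·(+0.325184)·(+1.000000+0.000000i) = -0.324316-0.023747i

Wigner D-matrix element, Re=-0.3243 Im=-0.0237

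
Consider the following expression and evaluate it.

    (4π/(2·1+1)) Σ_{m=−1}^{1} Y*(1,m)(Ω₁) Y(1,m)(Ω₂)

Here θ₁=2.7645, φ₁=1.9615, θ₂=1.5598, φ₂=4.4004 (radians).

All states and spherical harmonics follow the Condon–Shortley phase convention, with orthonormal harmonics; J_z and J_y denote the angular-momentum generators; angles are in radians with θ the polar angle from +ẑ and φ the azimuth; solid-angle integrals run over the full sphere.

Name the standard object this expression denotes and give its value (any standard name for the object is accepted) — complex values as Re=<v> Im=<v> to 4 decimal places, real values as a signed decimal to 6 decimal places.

Legendre polynomial (addition theorem), -0.291196

This sum is the spherical-harmonic addition theorem: it equals the Legendre polynomial P_l(cos γ) of the angle γ between the two directions.
Expand P_1 via completeness: Σ_{m} conj(Y_{1,m}) at Ω₁ times Y_{1,m} at Ω₂ —
  m=-1: Y*=-0.04845 + 0.11763j  Y=-0.10604 + 0.32880j  product -0.03354 - 0.02840j
  m=+0: Y*=-0.45427 + 0.00000j  Y=0.00537 + 0.00000j  product -0.00244 + 0.00000j
  m=+1: Y*=0.04845 + 0.11763j  Y=0.10604 + 0.32880j  product -0.03354 + 0.02840j
Total Σ_m = -0.06952 + 0.00000j. Multiply by 4.188790: -0.29120 + 0.00000j. P_1(cos γ) = -0.291196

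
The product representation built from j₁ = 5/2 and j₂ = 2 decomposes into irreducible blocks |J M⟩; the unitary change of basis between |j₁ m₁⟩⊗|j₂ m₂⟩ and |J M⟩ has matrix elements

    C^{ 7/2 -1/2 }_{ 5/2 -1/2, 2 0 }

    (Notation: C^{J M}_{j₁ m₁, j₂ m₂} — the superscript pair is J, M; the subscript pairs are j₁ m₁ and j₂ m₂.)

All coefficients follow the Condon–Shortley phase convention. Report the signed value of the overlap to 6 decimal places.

triangle: 1!×4!×3!/9! = 144/362880
(j±m)!: 2!×3!×2!×2!×3!×4! = 6912
prefactor² = (2J+1)×Δ×N² = 768/35
  k=0: +1/(0!×1!×3!×2!×1!×1!) = 1/12
  k=1: −1/(1!×0!×2!×1!×2!×2!) = -1/8
Σ = -1/24  ⇒  CG² = 768/35×(-1/24)² = 4/105
CG = −√(4/105) = -0.195180

−√(4/105) ≈ -0.195180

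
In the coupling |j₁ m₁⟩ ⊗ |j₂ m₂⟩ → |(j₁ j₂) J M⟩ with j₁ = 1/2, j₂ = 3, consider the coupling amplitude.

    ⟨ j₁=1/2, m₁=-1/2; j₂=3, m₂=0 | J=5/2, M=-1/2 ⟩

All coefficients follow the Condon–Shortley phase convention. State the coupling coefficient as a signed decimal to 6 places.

−√(3/7) = -0.654654

j₁+j₂−J=1  J+j₁−j₂=0  J−j₁+j₂=5  j₁+j₂+J+1=7
(j₁±m₁, j₂±m₂, J±M) = (0,1,3,3,2,3)
P² = 432/7
sum k=1..1:
  [1] −1/12 = -1/12
S = -1/12
C² = P²·S² = 3/7 ; C = -0.654654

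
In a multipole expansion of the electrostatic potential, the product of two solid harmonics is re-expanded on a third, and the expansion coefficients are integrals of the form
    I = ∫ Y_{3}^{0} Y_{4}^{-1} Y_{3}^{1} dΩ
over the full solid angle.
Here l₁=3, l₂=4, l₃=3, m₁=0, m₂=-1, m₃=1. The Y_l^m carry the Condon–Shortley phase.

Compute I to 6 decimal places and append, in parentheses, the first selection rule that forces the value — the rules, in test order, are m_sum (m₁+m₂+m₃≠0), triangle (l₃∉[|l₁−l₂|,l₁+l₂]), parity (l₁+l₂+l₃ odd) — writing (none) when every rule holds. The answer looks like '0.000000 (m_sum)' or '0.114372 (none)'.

m-sum 0 ✓  L=10 even ✓  1≤3≤7 ✓
Π(2lᵢ+1) = 7×9×7 = 441
triangle coeff Δ(3,4,3) = 1/34650
Σ_t [1,3]: t=1:−1/72 t=2:+1/16 t=3:−1/72 = 5/144
(3j)²=2/77 [(3 4 3; 0 0 0)], sign=-1
Σ_t [1,3]: t=1:−1/48 t=2:+1/24 t=3:−1/288 = 5/288
(3j)²=5/462 [(3 4 3; 0 -1 1)], sign=+1
⇒ 4πI² = 15/121
I = (-1)√(15/121/(4π)) = -0.09932258
No selection rule forces the value: the integral is nonzero (none).

-0.099323 (none)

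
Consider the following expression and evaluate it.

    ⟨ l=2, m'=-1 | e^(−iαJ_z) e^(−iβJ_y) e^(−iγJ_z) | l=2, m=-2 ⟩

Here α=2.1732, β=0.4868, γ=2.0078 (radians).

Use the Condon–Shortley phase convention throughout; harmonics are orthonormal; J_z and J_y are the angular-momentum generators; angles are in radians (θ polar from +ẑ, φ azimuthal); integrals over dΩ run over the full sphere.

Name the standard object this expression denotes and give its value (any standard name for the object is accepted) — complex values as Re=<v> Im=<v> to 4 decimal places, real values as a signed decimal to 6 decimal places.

Wigner D-matrix element, Re=-0.4387 Im=0.0415

This is a Wigner D-matrix element — the rotation-matrix element ⟨l m'| R(α,β,γ) |l m⟩ in the angular-momentum basis.
First d^2_{-1,-2}(β=0.4868), then the phase factors e^{-i(-1)α} and e^{-i(-2)γ}:
c=cos(0.486800/2)=0.970524, s=sin(0.486800/2)=0.241004; N=√[1·6·1·24]=12.000000
The bounds max(0,m−m')=0 and min(l+m,l−m')=0 give 1 term
  k=0: (−1)^1·12.0000/(6)·0.9705^3·0.2410^1 = -0.440629
d^2_{-1,-2}(0.4868) = -0.440629
D = (-0.566625+0.823976i)·(-0.440629)·(-0.641758-0.766907i) = -0.438668+0.041527i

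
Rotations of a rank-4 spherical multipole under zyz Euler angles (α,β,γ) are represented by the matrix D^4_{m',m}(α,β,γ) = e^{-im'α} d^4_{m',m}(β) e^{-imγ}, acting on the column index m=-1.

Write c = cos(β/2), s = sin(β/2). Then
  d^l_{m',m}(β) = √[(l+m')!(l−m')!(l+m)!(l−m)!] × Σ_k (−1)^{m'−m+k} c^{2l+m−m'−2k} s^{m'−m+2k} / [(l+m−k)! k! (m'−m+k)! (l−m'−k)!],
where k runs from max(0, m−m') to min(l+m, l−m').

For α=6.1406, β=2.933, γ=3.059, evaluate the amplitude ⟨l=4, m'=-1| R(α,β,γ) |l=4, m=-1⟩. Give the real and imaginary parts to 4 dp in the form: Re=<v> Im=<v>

Re=0.0989 Im=-0.0227

First d^4_{-1,-1}(β=2.9330), then the phase factors e^{-i(-1)α} and e^{-i(-1)γ}:
With c≡cos(β/2)=0.104107 and s≡sin(β/2)=0.994566, N=[6·120·6·120]^{1/2}=720.000000
The bounds max(0,m−m')=0 and min(l+m,l−m')=3 give 4 terms
  k=0: (−1)^0·720.0000/(720)·0.1041^8·0.9946^0 = +0.000000
  k=1: (−1)^1·720.0000/(48)·0.1041^6·0.9946^2 = -0.000019
  k=2: (−1)^2·720.0000/(24)·0.1041^4·0.9946^4 = +0.003448
  k=3: (−1)^3·720.0000/(72)·0.1041^2·0.9946^6 = -0.104897
d^4_{-1,-1}(2.9330) = +0.000000 -0.000019 +0.003448 -0.104897 = -0.101468
D = (+0.989852-0.142103i)·(-0.101468)·(-0.996591+0.082499i) = +0.098907-0.022656i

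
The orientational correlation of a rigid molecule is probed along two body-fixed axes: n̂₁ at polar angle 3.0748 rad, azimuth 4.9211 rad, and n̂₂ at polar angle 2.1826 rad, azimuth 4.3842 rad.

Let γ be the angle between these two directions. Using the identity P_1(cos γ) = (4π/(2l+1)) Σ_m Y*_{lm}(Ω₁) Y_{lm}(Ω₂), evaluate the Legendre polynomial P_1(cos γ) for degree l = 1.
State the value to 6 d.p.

Term-by-term m-sum for l=1 (normalisation 4π/3 = 4.188790):
  [-1]  conj(Y_{1,-1})(Ω₁) = 0.00478 - 0.02256j ; Y_{1,-1}(Ω₂) = -0.09116 + 0.26773j ; Δ = 0.00560 + 0.00334j
  [+0]  conj(Y_{1,0})(Ω₁) = -0.48751 + 0.00000j ; Y_{1,0}(Ω₂) = -0.28063 + 0.00000j ; Δ = 0.13681 + 0.00000j
  [+1]  conj(Y_{1,1})(Ω₁) = -0.00478 - 0.02256j ; Y_{1,1}(Ω₂) = 0.09116 + 0.26773j ; Δ = 0.00560 - 0.00334j
Total Σ_m = 0.14802 + 0.00000j. Multiply by 4.188790: 0.62001 + 0.00000j. P_1(cos γ) = 0.620013

0.620013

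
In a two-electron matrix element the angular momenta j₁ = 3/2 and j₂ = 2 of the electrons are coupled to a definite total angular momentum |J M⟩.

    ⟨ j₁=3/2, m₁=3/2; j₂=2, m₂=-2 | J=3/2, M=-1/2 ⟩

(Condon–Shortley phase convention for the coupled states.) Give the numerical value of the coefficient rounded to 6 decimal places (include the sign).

√[4·2!1!2!/6! · 3!0!0!4!1!2!] = √(32/5)
  +(−1)^0/∏(0,2,0,0,1,2)! = 1/4  (running 1/4)
⟨..|..⟩ = √(32/5)·(1/4) = +0.632456

+√(2/5) = +0.632456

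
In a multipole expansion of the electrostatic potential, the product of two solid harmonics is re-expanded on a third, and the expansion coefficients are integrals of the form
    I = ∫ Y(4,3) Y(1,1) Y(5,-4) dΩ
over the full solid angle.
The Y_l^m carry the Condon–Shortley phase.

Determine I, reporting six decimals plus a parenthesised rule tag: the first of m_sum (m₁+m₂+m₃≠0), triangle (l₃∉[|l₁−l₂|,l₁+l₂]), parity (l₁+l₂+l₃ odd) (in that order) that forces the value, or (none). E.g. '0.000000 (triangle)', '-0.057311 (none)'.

Rules hold: Σm=0, L=10 even, 3≤5≤5.
N = 9·3·11 = 297
Δ = 0!·8!·2!/11! = 1/495
Racah Σ t=0..0: t=0:+1/576 = 1/576
⇒ 3j(4 1 5; 0 0 0)² = 5/99, sgn -1
Racah Σ t=0..0: t=0:+1/10080 = 1/10080
⇒ 3j(4 1 5; 3 1 -4)² = 4/55, sgn -1
4πI² = N·(3j₀)²·(3jₘ)² = 12/11
I = +1·√(1.09091/4π) = 0.29463840
No selection rule forces the value: the integral is nonzero (none).

0.294638 (none)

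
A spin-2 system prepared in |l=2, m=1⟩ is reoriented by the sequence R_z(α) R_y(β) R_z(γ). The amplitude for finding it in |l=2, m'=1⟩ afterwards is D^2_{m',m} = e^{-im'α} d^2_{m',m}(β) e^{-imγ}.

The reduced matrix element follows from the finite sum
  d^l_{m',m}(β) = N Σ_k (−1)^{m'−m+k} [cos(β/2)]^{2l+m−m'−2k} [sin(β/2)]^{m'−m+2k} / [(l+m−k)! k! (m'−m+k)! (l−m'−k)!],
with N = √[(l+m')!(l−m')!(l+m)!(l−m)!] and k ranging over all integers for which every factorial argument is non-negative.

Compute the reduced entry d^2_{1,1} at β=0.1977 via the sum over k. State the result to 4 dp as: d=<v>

d=0.9517

d^2_{1,1}(β=0.1977) via the finite sum:
c=cos(0.197700/2)=0.995118, s=sin(0.197700/2)=0.098689; N=√[6·1·6·1]=6.000000
k: max(0,(1)−(1))=0 … min(2+(1),2−(1))=1
  k=0: (−1)^0·6.0000/(6)·0.9951^4·0.0987^0 = +0.980616
  k=1: (−1)^1·6.0000/(2)·0.9951^2·0.0987^2 = -0.028934
d^2_{1,1}(0.1977) = +0.980616 -0.028934 = +0.951682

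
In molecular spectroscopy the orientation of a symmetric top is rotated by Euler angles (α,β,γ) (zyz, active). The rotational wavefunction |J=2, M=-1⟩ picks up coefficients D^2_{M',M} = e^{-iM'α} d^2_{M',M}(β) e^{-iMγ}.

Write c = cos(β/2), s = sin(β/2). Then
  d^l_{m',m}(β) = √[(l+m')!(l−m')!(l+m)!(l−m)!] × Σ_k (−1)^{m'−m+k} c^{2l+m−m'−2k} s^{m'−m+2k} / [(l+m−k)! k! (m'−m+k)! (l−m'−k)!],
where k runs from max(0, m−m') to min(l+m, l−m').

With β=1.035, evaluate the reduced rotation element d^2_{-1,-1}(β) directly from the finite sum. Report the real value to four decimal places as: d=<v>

d=0.0159

d^2_{-1,-1}(β=1.0350) via the finite sum:
Half-angle: c=0.869059, s=0.494709. N=√(1·6·1·6)=6.000000
The bounds max(0,m−m')=0 and min(l+m,l−m')=1 give 2 terms
  k=0: (−1)^0·6.0000/(6)·0.8691^4·0.4947^0 = +0.570422
  k=1: (−1)^1·6.0000/(2)·0.8691^2·0.4947^2 = -0.554522
d^2_{-1,-1}(1.0350) = +0.570422 -0.554522 = +0.015900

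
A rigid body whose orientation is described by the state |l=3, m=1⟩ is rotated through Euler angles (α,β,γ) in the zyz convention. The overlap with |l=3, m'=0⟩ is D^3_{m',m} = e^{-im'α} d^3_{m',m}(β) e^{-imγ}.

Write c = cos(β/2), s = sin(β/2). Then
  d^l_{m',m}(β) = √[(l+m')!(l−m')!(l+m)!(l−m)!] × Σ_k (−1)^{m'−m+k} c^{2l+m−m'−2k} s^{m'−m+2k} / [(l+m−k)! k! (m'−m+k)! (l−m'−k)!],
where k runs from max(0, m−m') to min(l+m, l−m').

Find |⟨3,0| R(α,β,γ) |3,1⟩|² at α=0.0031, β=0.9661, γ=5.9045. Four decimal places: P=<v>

Split into d^3_{0,1}(β=0.9661) × two z-phases.
With c≡cos(β/2)=0.885582 and s≡sin(β/2)=0.464482, N=[6·6·24·2]^{1/2}=41.569219
k: max(0,(1)−(0))=1 … min(3+(1),3−(0))=3
  k=1: (−1)^0·41.5692/(12)·0.8856^5·0.4645^1 = +0.876405
  k=2: (−1)^1·41.5692/(4)·0.8856^3·0.4645^3 = -0.723280
  k=3: (−1)^2·41.5692/(12)·0.8856^1·0.4645^5 = +0.066323
d^3_{0,1}(0.9661) = +0.876405 -0.723280 +0.066323 = +0.219448
|D^3_{0,1}|² = |d^3_{0,1}(β)|² = (+0.219448)² = 0.048157 (the z-rotation phases have unit modulus)

P=0.0482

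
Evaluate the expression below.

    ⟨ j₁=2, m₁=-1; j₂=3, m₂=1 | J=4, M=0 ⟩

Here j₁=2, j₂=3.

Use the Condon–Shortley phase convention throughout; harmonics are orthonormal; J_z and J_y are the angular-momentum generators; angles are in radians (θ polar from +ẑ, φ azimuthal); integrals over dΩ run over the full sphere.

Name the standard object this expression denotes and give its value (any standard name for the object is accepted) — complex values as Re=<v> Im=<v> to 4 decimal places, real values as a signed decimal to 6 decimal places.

This is a Clebsch–Gordan (vector-coupling) coefficient.
j₁+j₂−J=1  J+j₁−j₂=3  J−j₁+j₂=5  j₁+j₂+J+1=10
(j₁±m₁, j₂±m₂, J±M) = (1,3,4,2,4,4)
P² = 10368/35
sum k=0..1:
  [0] +1/144 = 1/144
  [1] −1/24 = -1/24
S = -5/144
C² = P²·S² = 5/14 ; C = -0.597614

Clebsch–Gordan coefficient, −√(5/14) ≈ -0.597614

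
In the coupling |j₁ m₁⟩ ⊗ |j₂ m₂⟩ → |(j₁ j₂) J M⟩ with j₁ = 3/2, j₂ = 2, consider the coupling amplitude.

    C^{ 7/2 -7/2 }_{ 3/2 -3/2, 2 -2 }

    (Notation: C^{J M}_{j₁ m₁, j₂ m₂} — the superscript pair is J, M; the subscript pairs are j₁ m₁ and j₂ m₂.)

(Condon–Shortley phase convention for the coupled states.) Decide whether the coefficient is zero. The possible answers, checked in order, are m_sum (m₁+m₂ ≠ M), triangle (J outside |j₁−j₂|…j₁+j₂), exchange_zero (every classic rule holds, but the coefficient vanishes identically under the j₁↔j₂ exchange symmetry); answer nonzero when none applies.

m-sum: m₁+m₂ = -3/2+(-2) = -7/2, M = -7/2  ✓
triangle: |j₁−j₂| = 1/2 ≤ J = 7/2 ≤ j₁+j₂ = 7/2  ✓
exchange: j₁≠j₂ or m₁≠m₂ — the exchange symmetry imposes no constraint here
value check: CG = +1 = +1.000000 ≠ 0

nonzero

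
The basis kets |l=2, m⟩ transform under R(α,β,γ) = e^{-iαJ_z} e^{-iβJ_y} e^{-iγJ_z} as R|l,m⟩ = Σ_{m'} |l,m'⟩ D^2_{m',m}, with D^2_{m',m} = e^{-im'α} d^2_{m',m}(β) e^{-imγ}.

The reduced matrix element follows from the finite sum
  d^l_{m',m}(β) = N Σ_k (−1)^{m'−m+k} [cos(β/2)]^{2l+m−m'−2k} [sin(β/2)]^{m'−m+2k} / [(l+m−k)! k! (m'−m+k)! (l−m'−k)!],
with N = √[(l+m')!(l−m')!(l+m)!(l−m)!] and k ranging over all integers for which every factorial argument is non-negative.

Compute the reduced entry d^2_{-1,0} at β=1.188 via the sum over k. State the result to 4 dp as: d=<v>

d=0.4244

d^2_{-1,0}(β=1.1880) via the finite sum:
Half-angle: c=0.828709, s=0.559680. N=√(1·6·2·2)=4.898979
k: max(0,(0)−(-1))=1 … min(2+(0),2−(-1))=2
  k=1: (−1)^0·4.8990/(2)·0.8287^3·0.5597^1 = +0.780227
  k=2: (−1)^1·4.8990/(2)·0.8287^1·0.5597^3 = -0.355875
d^2_{-1,0}(1.1880) = +0.780227 -0.355875 = +0.424352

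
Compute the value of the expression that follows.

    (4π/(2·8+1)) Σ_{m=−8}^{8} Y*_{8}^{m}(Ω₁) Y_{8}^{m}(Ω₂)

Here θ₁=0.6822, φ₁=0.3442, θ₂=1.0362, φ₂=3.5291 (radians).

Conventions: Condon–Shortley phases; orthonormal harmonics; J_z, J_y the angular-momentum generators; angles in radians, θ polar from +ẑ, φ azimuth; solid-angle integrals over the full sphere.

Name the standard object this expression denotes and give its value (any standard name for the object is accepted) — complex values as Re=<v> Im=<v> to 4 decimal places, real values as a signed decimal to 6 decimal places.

Legendre polynomial (addition theorem), +0.086057

This sum is the spherical-harmonic addition theorem: it equals the Legendre polynomial P_l(cos γ) of the angle γ between the two directions.
Addition theorem: P_8(cos γ) = (4π/17) Σ_m Y*_{lm}(Ω₁) Y_{lm}(Ω₂), m = −8…8:
  [-8]  conj(Y_{8,-8})(Ω₁) = (-0.011916, 0.004870) ; Y_{8,-8}(Ω₂) = (-0.154774, -0.006432) ; Δ = (0.001876, -0.000677)
  [-7]  conj(Y_{8,-7})(Ω₁) = (-0.047142, 0.042374) ; Y_{8,-7}(Ω₂) = (0.333635, 0.152625) ; Δ = (-0.022196, 0.006943)
  [-6]  conj(Y_{8,-6})(Ω₁) = (-0.090183, 0.167297) ; Y_{8,-6}(Ω₂) = (-0.302750, -0.322224) ; Δ = (0.081210, -0.021590)
  [-5]  conj(Y_{8,-5})(Ω₁) = (-0.056812, 0.375383) ; Y_{8,-5}(Ω₂) = (0.062632, 0.163055) ; Δ = (-0.064767, 0.014248)
  [-4]  conj(Y_{8,-4})(Ω₁) = (0.092022, 0.468383) ; Y_{8,-4}(Ω₂) = (-0.005273, 0.253879) ; Δ = (-0.119398, 0.020893)
  [-3]  conj(Y_{8,-3})(Ω₁) = (0.129921, 0.217630) ; Y_{8,-3}(Ω₂) = (0.126213, -0.291768) ; Δ = (0.079895, -0.010439)
  [-2]  conj(Y_{8,-2})(Ω₁) = (-0.173509, -0.142737) ; Y_{8,-2}(Ω₂) = (0.073656, -0.072142) ; Δ = (-0.023077, 0.002004)
  [-1]  conj(Y_{8,-1})(Ω₁) = (-0.356156, -0.127671) ; Y_{8,-1}(Ω₂) = (-0.312815, 0.127673) ; Δ = (0.127711, -0.005534)
  [+0]  conj(Y_{8,0})(Ω₁) = (0.111751, -0.000000) ; Y_{8,0}(Ω₂) = (-0.054505, 0.000000) ; Δ = (-0.006091, 0.000000)
  [+1]  conj(Y_{8,1})(Ω₁) = (0.356156, -0.127671) ; Y_{8,1}(Ω₂) = (0.312815, 0.127673) ; Δ = (0.127711, 0.005534)
  [+2]  conj(Y_{8,2})(Ω₁) = (-0.173509, 0.142737) ; Y_{8,2}(Ω₂) = (0.073656, 0.072142) ; Δ = (-0.023077, -0.002004)
  [+3]  conj(Y_{8,3})(Ω₁) = (-0.129921, 0.217630) ; Y_{8,3}(Ω₂) = (-0.126213, -0.291768) ; Δ = (0.079895, 0.010439)
  [+4]  conj(Y_{8,4})(Ω₁) = (0.092022, -0.468383) ; Y_{8,4}(Ω₂) = (-0.005273, -0.253879) ; Δ = (-0.119398, -0.020893)
  [+5]  conj(Y_{8,5})(Ω₁) = (0.056812, 0.375383) ; Y_{8,5}(Ω₂) = (-0.062632, 0.163055) ; Δ = (-0.064767, -0.014248)
  [+6]  conj(Y_{8,6})(Ω₁) = (-0.090183, -0.167297) ; Y_{8,6}(Ω₂) = (-0.302750, 0.322224) ; Δ = (0.081210, 0.021590)
  [+7]  conj(Y_{8,7})(Ω₁) = (0.047142, 0.042374) ; Y_{8,7}(Ω₂) = (-0.333635, 0.152625) ; Δ = (-0.022196, -0.006943)
  [+8]  conj(Y_{8,8})(Ω₁) = (-0.011916, -0.004870) ; Y_{8,8}(Ω₂) = (-0.154774, 0.006432) ; Δ = (0.001876, 0.000677)
Total Σ_m = (0.116419, -0.000000). Multiply by 0.739198: (0.086057, -0.000000). P_8(cos γ) = 0.086057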